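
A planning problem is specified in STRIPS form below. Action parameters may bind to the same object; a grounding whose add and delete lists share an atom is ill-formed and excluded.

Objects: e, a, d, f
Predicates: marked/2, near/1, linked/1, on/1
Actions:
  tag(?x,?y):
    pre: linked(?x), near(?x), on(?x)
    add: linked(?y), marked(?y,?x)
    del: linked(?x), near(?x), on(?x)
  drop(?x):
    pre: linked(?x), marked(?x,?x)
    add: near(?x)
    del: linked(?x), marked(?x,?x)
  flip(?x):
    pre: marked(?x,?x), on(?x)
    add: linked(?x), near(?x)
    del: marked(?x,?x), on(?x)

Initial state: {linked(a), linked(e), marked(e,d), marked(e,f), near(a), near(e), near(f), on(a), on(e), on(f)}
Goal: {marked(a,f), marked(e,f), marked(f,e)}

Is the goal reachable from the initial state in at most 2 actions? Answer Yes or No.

Yes

1. tag(e,f)  →  {linked(a), linked(f), marked(e,d), marked(e,f), marked(f,e), near(a), near(f), on(a), on(f)}
2. tag(f,a)  →  {linked(a), marked(a,f), marked(e,d), marked(e,f), marked(f,e), near(a), on(a)}
optimal plan length = 2; 2 ≤ 2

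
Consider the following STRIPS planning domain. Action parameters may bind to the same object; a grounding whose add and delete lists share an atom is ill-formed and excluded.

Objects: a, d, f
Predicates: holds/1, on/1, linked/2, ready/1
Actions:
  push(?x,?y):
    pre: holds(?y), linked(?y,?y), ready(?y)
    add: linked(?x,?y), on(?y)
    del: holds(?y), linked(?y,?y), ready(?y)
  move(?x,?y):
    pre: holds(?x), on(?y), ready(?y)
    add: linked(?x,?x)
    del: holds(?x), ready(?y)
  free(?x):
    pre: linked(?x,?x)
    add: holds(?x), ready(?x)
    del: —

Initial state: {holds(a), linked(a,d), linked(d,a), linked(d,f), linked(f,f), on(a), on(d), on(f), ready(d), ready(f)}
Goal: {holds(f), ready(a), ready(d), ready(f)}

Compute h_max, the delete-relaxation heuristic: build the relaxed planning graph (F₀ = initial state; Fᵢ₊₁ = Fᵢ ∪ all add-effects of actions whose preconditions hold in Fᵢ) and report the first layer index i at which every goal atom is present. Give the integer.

2

F0 = init (10 atoms)
F1 = F0 ∪ {holds(f), linked(a,a)}  (12 atoms)
F2 = F1 ∪ {linked(a,f), ready(a)}  (14 atoms)
goal ⊆ F2  ⇒  h_max = 2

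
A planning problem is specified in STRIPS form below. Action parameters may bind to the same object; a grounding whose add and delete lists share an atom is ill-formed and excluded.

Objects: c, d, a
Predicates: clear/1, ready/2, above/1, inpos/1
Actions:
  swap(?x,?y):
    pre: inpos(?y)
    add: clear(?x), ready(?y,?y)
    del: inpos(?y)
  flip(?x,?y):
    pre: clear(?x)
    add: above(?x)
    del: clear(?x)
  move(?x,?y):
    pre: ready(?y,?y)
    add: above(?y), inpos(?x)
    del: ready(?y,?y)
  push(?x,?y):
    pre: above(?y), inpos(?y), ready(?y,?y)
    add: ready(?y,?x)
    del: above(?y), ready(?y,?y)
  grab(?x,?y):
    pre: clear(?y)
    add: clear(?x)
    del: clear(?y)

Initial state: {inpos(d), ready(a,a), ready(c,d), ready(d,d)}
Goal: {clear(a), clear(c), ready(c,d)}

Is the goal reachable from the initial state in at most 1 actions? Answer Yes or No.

No

1. swap(c,d)  →  {clear(c), ready(a,a), ready(c,d), ready(d,d)}
2. move(c,d)  →  {above(d), clear(c), inpos(c), ready(a,a), ready(c,d)}
3. swap(a,c)  →  {above(d), clear(a), clear(c), ready(a,a), ready(c,c), ready(c,d)}
optimal plan length = 3; 3 > 1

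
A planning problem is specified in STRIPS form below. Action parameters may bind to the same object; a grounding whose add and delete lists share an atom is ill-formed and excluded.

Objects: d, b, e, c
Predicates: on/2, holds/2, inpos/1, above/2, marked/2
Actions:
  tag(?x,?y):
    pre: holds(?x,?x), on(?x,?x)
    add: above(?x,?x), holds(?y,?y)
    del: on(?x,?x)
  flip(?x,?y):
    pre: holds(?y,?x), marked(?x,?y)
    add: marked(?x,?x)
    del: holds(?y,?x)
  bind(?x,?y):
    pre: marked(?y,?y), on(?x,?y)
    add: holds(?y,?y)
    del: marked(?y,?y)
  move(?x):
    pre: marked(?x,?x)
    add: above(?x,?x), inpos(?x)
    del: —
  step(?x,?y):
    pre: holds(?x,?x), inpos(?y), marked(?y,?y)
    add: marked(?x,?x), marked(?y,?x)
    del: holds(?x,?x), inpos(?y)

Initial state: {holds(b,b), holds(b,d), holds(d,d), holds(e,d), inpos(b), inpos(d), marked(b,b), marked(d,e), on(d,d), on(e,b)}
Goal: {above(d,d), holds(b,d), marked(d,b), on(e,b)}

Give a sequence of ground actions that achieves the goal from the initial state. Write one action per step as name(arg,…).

tag(d,d); flip(d,e); step(b,d)

1. tag(d,d)  →  {above(d,d), holds(b,b), holds(b,d), holds(d,d), holds(e,d), inpos(b), inpos(d), marked(b,b), marked(d,e), on(e,b)}
2. flip(d,e)  →  {above(d,d), holds(b,b), holds(b,d), holds(d,d), inpos(b), inpos(d), marked(b,b), marked(d,d), marked(d,e), on(e,b)}
3. step(b,d)  →  {above(d,d), holds(b,d), holds(d,d), inpos(b), marked(b,b), marked(d,b), marked(d,d), marked(d,e), on(e,b)}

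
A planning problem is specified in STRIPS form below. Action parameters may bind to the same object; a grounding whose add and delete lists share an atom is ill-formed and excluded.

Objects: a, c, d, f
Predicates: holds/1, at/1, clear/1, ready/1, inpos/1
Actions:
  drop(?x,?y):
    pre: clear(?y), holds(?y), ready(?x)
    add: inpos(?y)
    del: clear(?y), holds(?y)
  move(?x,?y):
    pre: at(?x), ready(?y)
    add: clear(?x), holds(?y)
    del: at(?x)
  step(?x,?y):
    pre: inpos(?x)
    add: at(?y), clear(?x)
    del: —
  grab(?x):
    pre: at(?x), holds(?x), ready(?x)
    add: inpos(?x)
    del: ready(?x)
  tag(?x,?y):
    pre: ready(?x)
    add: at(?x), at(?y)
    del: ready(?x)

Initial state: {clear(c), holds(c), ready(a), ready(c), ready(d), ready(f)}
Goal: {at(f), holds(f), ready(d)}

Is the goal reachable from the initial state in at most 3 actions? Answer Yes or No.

Yes

1. tag(a,f)  →  {at(a), at(f), clear(c), holds(c), ready(c), ready(d), ready(f)}
2. move(a,f)  →  {at(f), clear(a), clear(c), holds(c), holds(f), ready(c), ready(d), ready(f)}
optimal plan length = 2; 2 ≤ 3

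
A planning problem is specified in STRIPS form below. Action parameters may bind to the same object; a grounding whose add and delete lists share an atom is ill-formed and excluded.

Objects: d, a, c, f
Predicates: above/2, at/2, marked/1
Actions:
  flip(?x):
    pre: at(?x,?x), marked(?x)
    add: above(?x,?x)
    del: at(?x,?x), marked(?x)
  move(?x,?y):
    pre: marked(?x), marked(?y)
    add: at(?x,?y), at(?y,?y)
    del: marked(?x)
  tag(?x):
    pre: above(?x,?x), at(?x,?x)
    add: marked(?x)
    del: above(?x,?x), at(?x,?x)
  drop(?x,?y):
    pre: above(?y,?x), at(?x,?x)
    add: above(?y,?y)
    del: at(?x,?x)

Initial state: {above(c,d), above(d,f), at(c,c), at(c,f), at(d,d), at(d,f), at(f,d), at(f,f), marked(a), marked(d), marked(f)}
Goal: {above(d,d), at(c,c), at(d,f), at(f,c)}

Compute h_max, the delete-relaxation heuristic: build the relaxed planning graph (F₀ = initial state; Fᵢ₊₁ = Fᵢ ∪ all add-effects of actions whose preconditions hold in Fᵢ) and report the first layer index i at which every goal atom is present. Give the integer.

3

F0 = init (11 atoms)
F1 = F0 ∪ {above(c,c), above(d,d), above(f,f), at(a,a), at(a,d), at(a,f), at(d,a), at(f,a)}  (19 atoms)
F2 = F1 ∪ {above(a,a), marked(c)}  (21 atoms)
F3 = F2 ∪ {at(a,c), at(c,a), at(c,d), at(d,c), at(f,c)}  (26 atoms)
goal ⊆ F3  ⇒  h_max = 3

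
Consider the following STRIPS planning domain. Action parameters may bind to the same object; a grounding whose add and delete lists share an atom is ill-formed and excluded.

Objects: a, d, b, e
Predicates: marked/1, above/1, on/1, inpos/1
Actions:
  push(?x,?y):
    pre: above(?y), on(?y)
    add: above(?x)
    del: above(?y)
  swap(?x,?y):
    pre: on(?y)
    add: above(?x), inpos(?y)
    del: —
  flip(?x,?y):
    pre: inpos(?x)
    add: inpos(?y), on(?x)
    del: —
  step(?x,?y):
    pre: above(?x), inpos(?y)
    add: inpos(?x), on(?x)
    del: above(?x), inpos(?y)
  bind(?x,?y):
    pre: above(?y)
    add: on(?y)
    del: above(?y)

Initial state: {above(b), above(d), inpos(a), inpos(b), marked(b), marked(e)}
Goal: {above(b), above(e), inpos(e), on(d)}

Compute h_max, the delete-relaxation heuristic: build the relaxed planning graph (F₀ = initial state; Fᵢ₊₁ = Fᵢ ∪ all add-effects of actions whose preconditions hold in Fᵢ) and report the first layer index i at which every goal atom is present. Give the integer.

2

F0 = init (6 atoms)
F1 = F0 ∪ {inpos(d), inpos(e), on(a), on(b), on(d)}  (11 atoms)
F2 = F1 ∪ {above(a), above(e), on(e)}  (14 atoms)
goal ⊆ F2  ⇒  h_max = 2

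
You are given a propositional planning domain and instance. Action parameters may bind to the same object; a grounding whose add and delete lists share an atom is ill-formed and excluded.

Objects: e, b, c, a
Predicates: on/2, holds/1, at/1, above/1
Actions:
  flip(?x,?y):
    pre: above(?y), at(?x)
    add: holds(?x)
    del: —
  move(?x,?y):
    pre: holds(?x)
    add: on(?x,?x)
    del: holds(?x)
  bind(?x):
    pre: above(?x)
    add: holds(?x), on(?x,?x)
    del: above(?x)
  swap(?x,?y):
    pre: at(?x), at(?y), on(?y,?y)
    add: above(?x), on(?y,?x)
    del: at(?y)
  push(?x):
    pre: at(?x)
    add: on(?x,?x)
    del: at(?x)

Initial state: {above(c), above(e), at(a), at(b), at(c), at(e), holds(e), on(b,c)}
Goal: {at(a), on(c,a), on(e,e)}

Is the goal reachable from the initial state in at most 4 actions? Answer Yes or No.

1. move(e,e)  →  {above(c), above(e), at(a), at(b), at(c), at(e), on(b,c), on(e,e)}
2. bind(c)  →  {above(e), at(a), at(b), at(c), at(e), holds(c), on(b,c), on(c,c), on(e,e)}
3. swap(a,c)  →  {above(a), above(e), at(a), at(b), at(e), holds(c), on(b,c), on(c,a), on(c,c), on(e,e)}
optimal plan length = 3; 3 ≤ 4

Yes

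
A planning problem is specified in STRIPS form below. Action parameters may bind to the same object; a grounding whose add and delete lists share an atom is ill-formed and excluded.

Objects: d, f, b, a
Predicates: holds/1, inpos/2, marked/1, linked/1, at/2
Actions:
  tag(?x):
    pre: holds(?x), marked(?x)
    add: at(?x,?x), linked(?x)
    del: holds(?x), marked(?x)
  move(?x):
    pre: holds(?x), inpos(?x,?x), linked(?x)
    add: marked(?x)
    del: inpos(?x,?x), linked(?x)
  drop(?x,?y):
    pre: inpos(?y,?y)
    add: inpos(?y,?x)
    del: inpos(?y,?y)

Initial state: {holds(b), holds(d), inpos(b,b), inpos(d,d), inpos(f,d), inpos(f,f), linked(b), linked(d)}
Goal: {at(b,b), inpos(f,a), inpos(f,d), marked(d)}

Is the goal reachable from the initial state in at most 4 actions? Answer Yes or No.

1. move(d)  →  {holds(b), holds(d), inpos(b,b), inpos(f,d), inpos(f,f), linked(b), marked(d)}
2. move(b)  →  {holds(b), holds(d), inpos(f,d), inpos(f,f), marked(b), marked(d)}
3. tag(b)  →  {at(b,b), holds(d), inpos(f,d), inpos(f,f), linked(b), marked(d)}
4. drop(a,f)  →  {at(b,b), holds(d), inpos(f,a), inpos(f,d), linked(b), marked(d)}
optimal plan length = 4; 4 ≤ 4

Yes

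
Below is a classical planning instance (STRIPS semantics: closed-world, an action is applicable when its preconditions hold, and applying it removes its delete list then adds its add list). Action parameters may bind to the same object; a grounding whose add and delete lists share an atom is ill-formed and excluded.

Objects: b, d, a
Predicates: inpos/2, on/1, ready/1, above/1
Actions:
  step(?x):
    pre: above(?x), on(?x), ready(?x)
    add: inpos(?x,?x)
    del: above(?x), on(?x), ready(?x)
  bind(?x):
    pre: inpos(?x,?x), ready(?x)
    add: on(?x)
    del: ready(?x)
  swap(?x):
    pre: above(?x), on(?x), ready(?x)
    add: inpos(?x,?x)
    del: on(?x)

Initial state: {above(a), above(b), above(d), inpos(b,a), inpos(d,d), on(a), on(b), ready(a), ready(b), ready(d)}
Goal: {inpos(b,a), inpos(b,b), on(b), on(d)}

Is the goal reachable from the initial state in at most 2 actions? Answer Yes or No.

No

1. bind(d)  →  {above(a), above(b), above(d), inpos(b,a), inpos(d,d), on(a), on(b), on(d), ready(a), ready(b)}
2. swap(b)  →  {above(a), above(b), above(d), inpos(b,a), inpos(b,b), inpos(d,d), on(a), on(d), ready(a), ready(b)}
3. bind(b)  →  {above(a), above(b), above(d), inpos(b,a), inpos(b,b), inpos(d,d), on(a), on(b), on(d), ready(a)}
optimal plan length = 3; 3 > 2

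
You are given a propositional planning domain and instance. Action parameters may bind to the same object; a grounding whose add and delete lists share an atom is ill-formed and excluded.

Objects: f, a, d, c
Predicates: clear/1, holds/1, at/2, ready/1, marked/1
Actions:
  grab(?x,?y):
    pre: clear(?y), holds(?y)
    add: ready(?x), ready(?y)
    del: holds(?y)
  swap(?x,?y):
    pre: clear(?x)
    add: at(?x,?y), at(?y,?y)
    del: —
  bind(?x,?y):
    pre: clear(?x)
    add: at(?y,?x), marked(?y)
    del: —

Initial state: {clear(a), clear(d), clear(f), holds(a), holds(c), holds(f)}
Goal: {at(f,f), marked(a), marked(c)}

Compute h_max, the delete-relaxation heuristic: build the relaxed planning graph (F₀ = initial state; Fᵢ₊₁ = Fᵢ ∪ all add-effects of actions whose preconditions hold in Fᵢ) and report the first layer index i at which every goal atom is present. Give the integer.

1

F0 = init (6 atoms)
F1 = F0 ∪ {at(a,a), at(a,c), at(a,d), at(a,f), at(c,a), at(c,c), at(c,d), at(c,f), at(d,a), at(d,c), at(d,d), at(d,f), at(f,a), at(f,c), at(f,d), at(f,f), marked(a), marked(c), marked(d), marked(f), ready(a), ready(c), ready(d), ready(f)}  (30 atoms)
goal ⊆ F1  ⇒  h_max = 1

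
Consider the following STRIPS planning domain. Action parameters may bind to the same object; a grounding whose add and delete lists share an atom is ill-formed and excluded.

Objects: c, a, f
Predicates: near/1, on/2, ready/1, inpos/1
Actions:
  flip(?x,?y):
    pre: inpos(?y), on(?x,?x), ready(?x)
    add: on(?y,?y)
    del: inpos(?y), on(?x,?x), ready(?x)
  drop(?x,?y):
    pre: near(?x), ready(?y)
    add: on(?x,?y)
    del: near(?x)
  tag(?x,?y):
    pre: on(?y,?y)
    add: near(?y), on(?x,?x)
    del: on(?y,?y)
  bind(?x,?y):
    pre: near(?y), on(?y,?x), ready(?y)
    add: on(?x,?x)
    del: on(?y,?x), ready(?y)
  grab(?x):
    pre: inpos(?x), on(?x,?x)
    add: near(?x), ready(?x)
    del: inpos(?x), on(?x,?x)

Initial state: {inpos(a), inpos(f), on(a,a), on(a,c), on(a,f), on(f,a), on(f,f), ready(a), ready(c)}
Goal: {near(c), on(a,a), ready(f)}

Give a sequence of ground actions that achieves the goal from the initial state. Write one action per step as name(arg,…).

tag(c,a); tag(a,c); grab(f)

1. tag(c,a)  →  {inpos(a), inpos(f), near(a), on(a,c), on(a,f), on(c,c), on(f,a), on(f,f), ready(a), ready(c)}
2. tag(a,c)  →  {inpos(a), inpos(f), near(a), near(c), on(a,a), on(a,c), on(a,f), on(f,a), on(f,f), ready(a), ready(c)}
3. grab(f)  →  {inpos(a), near(a), near(c), near(f), on(a,a), on(a,c), on(a,f), on(f,a), ready(a), ready(c), ready(f)}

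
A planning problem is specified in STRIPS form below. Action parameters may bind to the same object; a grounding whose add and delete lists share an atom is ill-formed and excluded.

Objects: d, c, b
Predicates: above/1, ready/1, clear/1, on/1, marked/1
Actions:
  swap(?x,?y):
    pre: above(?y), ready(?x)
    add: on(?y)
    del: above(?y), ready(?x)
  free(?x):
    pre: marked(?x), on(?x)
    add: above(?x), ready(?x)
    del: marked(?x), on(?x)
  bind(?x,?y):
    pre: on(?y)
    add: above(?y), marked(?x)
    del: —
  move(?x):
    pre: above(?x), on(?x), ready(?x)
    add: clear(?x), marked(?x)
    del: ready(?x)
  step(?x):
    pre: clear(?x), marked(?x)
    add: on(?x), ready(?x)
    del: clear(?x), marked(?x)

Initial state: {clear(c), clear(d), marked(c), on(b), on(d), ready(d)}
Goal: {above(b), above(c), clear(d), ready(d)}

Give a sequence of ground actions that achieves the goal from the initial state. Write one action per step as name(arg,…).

bind(d,b); step(c); bind(d,c)

1. bind(d,b)  →  {above(b), clear(c), clear(d), marked(c), marked(d), on(b), on(d), ready(d)}
2. step(c)  →  {above(b), clear(d), marked(d), on(b), on(c), on(d), ready(c), ready(d)}
3. bind(d,c)  →  {above(b), above(c), clear(d), marked(d), on(b), on(c), on(d), ready(c), ready(d)}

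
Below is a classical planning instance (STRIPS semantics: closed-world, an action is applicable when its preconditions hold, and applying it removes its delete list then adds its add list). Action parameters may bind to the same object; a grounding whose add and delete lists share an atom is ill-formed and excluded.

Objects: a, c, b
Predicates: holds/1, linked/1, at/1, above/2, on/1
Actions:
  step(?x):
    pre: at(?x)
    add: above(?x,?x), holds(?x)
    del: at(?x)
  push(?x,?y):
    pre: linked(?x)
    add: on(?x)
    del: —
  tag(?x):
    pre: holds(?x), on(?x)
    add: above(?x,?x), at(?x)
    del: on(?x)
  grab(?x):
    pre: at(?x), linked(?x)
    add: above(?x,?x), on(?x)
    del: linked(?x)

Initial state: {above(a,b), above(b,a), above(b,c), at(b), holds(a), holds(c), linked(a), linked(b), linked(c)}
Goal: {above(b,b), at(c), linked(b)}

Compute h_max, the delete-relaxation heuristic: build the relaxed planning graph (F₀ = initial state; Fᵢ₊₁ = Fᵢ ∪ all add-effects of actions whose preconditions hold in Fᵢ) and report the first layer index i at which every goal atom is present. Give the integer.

F0 = init (9 atoms)
F1 = F0 ∪ {above(b,b), holds(b), on(a), on(b), on(c)}  (14 atoms)
F2 = F1 ∪ {above(a,a), above(c,c), at(a), at(c)}  (18 atoms)
goal ⊆ F2  ⇒  h_max = 2

2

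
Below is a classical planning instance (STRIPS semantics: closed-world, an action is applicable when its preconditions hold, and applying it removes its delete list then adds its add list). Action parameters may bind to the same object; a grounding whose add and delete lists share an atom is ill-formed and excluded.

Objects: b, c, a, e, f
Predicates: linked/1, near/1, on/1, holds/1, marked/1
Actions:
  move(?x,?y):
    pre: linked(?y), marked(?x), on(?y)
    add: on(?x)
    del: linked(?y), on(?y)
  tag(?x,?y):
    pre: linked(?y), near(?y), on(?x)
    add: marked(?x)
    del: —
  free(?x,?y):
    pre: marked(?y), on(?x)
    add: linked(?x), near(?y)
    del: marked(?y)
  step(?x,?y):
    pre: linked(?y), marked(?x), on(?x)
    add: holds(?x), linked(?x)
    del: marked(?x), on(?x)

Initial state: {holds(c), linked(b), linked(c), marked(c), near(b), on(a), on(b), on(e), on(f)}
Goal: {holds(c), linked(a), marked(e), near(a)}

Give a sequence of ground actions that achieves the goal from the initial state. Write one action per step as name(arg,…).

tag(a,b); tag(e,b); free(a,a)

1. tag(a,b)  →  {holds(c), linked(b), linked(c), marked(a), marked(c), near(b), on(a), on(b), on(e), on(f)}
2. tag(e,b)  →  {holds(c), linked(b), linked(c), marked(a), marked(c), marked(e), near(b), on(a), on(b), on(e), on(f)}
3. free(a,a)  →  {holds(c), linked(a), linked(b), linked(c), marked(c), marked(e), near(a), near(b), on(a), on(b), on(e), on(f)}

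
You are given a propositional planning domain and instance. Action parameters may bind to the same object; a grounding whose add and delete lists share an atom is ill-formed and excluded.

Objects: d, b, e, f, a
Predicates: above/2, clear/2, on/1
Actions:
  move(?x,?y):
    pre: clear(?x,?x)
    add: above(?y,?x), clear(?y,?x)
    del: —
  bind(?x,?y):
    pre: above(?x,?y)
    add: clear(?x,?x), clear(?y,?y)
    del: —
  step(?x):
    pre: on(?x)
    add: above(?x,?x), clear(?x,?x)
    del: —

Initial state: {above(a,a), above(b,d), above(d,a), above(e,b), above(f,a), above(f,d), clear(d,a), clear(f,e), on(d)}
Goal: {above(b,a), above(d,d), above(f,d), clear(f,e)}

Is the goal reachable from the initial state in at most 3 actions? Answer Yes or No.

1. bind(d,a)  →  {above(a,a), above(b,d), above(d,a), above(e,b), above(f,a), above(f,d), clear(a,a), clear(d,a), clear(d,d), clear(f,e), on(d)}
2. move(d,d)  →  {above(a,a), above(b,d), above(d,a), above(d,d), above(e,b), above(f,a), above(f,d), clear(a,a), clear(d,a), clear(d,d), clear(f,e), on(d)}
3. move(a,b)  →  {above(a,a), above(b,a), above(b,d), above(d,a), above(d,d), above(e,b), above(f,a), above(f,d), clear(a,a), clear(b,a), clear(d,a), clear(d,d), clear(f,e), on(d)}
optimal plan length = 3; 3 ≤ 3

Yes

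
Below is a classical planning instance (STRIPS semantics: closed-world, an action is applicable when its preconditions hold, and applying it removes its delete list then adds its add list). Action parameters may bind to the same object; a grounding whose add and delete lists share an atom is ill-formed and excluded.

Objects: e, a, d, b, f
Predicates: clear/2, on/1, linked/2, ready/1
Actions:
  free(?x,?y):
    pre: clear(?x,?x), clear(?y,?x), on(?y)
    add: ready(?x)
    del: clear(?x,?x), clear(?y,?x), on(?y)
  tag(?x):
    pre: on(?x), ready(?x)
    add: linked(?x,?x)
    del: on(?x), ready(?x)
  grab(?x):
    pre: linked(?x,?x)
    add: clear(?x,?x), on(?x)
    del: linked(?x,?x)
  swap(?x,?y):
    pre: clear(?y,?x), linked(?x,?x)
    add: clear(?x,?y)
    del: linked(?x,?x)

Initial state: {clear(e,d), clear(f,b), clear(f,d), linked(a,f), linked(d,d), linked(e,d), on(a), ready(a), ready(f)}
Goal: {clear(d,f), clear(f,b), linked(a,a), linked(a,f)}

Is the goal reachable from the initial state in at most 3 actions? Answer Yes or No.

Yes

1. tag(a)  →  {clear(e,d), clear(f,b), clear(f,d), linked(a,a), linked(a,f), linked(d,d), linked(e,d), ready(f)}
2. swap(d,f)  →  {clear(d,f), clear(e,d), clear(f,b), clear(f,d), linked(a,a), linked(a,f), linked(e,d), ready(f)}
optimal plan length = 2; 2 ≤ 3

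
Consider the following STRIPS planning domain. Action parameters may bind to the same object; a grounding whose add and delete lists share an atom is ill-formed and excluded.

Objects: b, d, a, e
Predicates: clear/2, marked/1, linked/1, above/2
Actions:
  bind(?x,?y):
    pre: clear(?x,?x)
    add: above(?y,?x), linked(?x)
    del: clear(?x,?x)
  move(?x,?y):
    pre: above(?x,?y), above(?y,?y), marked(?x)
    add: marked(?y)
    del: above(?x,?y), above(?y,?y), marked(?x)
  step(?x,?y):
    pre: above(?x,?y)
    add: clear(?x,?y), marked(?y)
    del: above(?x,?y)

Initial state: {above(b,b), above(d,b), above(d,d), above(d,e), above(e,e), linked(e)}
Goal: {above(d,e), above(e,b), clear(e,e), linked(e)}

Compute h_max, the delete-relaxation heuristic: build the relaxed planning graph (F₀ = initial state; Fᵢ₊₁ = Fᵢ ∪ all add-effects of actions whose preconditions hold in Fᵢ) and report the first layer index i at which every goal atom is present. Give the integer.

F0 = init (6 atoms)
F1 = F0 ∪ {clear(b,b), clear(d,b), clear(d,d), clear(d,e), clear(e,e), marked(b), marked(d), marked(e)}  (14 atoms)
F2 = F1 ∪ {above(a,b), above(a,d), above(a,e), above(b,d), above(b,e), above(e,b), above(e,d), linked(b), linked(d)}  (23 atoms)
goal ⊆ F2  ⇒  h_max = 2

2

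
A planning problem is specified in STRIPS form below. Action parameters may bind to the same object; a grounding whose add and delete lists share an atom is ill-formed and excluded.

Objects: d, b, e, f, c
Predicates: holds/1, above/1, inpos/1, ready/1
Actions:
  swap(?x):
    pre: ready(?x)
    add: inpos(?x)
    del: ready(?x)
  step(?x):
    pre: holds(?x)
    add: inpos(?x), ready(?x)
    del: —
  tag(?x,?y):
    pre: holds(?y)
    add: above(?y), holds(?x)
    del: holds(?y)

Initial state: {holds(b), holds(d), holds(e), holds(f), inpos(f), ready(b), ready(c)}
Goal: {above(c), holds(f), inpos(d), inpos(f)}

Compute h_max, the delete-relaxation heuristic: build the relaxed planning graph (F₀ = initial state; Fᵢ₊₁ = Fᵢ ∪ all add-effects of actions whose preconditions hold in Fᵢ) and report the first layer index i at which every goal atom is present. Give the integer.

2

F0 = init (7 atoms)
F1 = F0 ∪ {above(b), above(d), above(e), above(f), holds(c), inpos(b), inpos(c), inpos(d), inpos(e), ready(d), ready(e), ready(f)}  (19 atoms)
F2 = F1 ∪ {above(c)}  (20 atoms)
goal ⊆ F2  ⇒  h_max = 2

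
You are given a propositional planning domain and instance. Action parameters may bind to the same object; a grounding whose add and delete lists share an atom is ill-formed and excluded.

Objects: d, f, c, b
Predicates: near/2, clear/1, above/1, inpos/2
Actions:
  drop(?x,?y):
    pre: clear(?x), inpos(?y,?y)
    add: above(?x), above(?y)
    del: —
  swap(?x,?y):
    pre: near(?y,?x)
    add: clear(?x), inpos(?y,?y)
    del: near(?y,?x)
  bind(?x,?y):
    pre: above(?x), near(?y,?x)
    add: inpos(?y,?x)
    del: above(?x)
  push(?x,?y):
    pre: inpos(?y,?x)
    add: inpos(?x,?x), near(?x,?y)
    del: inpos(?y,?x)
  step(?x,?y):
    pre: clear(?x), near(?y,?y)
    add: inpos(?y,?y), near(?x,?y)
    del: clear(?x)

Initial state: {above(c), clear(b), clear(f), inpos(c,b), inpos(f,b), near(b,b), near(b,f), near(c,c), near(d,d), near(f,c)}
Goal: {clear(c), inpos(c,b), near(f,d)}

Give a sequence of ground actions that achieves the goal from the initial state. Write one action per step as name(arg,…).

1. swap(c,f)  →  {above(c), clear(b), clear(c), clear(f), inpos(c,b), inpos(f,b), inpos(f,f), near(b,b), near(b,f), near(c,c), near(d,d)}
2. step(f,d)  →  {above(c), clear(b), clear(c), inpos(c,b), inpos(d,d), inpos(f,b), inpos(f,f), near(b,b), near(b,f), near(c,c), near(d,d), near(f,d)}

swap(c,f); step(f,d)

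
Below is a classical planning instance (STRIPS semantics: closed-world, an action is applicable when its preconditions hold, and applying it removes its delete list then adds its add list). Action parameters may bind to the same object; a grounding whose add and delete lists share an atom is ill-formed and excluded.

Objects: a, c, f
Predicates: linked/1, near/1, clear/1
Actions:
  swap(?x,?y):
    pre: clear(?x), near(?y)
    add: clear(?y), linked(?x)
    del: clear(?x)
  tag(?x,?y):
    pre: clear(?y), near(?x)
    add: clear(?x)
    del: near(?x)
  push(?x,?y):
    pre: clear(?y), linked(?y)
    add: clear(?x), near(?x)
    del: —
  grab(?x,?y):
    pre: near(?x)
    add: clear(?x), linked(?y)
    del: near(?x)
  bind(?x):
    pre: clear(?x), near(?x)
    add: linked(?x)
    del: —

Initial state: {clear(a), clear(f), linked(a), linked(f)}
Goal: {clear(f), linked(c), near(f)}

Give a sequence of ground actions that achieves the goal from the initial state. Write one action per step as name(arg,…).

push(a,a); push(f,a); grab(a,c)

1. push(a,a)  →  {clear(a), clear(f), linked(a), linked(f), near(a)}
2. push(f,a)  →  {clear(a), clear(f), linked(a), linked(f), near(a), near(f)}
3. grab(a,c)  →  {clear(a), clear(f), linked(a), linked(c), linked(f), near(f)}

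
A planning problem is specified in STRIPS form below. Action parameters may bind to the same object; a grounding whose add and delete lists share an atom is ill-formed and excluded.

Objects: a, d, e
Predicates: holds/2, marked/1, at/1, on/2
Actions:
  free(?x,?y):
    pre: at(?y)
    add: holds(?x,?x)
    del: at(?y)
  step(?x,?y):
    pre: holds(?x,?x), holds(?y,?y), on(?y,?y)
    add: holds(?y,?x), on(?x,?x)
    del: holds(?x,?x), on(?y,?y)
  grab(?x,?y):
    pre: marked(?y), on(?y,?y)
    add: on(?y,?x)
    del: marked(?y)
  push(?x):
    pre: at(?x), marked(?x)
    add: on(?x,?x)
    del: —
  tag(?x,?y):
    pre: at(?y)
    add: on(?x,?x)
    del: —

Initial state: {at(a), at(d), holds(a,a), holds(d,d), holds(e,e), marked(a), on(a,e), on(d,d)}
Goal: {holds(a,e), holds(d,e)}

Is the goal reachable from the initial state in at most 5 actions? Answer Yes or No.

1. step(e,d)  →  {at(a), at(d), holds(a,a), holds(d,d), holds(d,e), marked(a), on(a,e), on(e,e)}
2. free(e,a)  →  {at(d), holds(a,a), holds(d,d), holds(d,e), holds(e,e), marked(a), on(a,e), on(e,e)}
3. tag(a,d)  →  {at(d), holds(a,a), holds(d,d), holds(d,e), holds(e,e), marked(a), on(a,a), on(a,e), on(e,e)}
4. step(e,a)  →  {at(d), holds(a,a), holds(a,e), holds(d,d), holds(d,e), marked(a), on(a,e), on(e,e)}
optimal plan length = 4; 4 ≤ 5

Yes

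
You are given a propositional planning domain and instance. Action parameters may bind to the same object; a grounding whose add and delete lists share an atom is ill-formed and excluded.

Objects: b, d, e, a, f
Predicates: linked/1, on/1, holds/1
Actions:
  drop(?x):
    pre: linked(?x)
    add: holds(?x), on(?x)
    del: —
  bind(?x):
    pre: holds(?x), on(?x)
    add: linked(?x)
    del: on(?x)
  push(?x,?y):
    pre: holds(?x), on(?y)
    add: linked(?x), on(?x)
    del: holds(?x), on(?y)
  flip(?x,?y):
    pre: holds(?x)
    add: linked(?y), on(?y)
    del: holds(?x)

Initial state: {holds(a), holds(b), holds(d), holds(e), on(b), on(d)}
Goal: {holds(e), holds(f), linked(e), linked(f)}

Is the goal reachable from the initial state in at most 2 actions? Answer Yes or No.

No

1. flip(b,e)  →  {holds(a), holds(d), holds(e), linked(e), on(b), on(d), on(e)}
2. flip(d,f)  →  {holds(a), holds(e), linked(e), linked(f), on(b), on(d), on(e), on(f)}
3. drop(f)  →  {holds(a), holds(e), holds(f), linked(e), linked(f), on(b), on(d), on(e), on(f)}
optimal plan length = 3; 3 > 2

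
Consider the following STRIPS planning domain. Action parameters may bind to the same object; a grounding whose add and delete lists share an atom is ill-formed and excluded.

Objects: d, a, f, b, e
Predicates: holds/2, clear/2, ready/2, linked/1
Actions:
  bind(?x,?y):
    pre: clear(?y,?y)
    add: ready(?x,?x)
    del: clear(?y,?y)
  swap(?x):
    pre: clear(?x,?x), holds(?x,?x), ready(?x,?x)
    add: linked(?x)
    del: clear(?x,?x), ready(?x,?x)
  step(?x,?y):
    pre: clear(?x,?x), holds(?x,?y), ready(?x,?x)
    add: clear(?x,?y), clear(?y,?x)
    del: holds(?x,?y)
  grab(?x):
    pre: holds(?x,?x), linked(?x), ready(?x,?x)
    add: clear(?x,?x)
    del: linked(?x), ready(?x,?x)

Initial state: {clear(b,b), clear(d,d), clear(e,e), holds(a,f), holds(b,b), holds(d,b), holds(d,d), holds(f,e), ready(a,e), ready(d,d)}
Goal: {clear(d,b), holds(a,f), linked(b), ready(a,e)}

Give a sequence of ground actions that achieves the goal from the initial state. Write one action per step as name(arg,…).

bind(b,e); swap(b); step(d,b)

1. bind(b,e)  →  {clear(b,b), clear(d,d), holds(a,f), holds(b,b), holds(d,b), holds(d,d), holds(f,e), ready(a,e), ready(b,b), ready(d,d)}
2. swap(b)  →  {clear(d,d), holds(a,f), holds(b,b), holds(d,b), holds(d,d), holds(f,e), linked(b), ready(a,e), ready(d,d)}
3. step(d,b)  →  {clear(b,d), clear(d,b), clear(d,d), holds(a,f), holds(b,b), holds(d,d), holds(f,e), linked(b), ready(a,e), ready(d,d)}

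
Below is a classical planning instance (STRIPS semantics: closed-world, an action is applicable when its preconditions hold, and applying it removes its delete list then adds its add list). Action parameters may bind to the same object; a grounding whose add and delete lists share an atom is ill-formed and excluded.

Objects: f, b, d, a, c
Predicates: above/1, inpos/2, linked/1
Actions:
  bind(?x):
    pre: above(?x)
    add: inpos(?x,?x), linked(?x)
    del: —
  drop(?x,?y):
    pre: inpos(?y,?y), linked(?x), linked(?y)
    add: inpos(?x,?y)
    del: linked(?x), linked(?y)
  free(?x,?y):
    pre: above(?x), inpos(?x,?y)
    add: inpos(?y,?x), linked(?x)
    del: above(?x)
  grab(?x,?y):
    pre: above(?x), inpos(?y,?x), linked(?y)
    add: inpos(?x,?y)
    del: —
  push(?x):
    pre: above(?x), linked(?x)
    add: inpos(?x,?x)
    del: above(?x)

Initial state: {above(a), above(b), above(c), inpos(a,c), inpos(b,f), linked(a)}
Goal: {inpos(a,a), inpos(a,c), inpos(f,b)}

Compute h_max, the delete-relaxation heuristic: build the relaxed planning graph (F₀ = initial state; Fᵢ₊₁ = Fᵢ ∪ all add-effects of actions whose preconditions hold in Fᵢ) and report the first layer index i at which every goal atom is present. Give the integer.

F0 = init (6 atoms)
F1 = F0 ∪ {inpos(a,a), inpos(b,b), inpos(c,a), inpos(c,c), inpos(f,b), linked(b), linked(c)}  (13 atoms)
goal ⊆ F1  ⇒  h_max = 1

1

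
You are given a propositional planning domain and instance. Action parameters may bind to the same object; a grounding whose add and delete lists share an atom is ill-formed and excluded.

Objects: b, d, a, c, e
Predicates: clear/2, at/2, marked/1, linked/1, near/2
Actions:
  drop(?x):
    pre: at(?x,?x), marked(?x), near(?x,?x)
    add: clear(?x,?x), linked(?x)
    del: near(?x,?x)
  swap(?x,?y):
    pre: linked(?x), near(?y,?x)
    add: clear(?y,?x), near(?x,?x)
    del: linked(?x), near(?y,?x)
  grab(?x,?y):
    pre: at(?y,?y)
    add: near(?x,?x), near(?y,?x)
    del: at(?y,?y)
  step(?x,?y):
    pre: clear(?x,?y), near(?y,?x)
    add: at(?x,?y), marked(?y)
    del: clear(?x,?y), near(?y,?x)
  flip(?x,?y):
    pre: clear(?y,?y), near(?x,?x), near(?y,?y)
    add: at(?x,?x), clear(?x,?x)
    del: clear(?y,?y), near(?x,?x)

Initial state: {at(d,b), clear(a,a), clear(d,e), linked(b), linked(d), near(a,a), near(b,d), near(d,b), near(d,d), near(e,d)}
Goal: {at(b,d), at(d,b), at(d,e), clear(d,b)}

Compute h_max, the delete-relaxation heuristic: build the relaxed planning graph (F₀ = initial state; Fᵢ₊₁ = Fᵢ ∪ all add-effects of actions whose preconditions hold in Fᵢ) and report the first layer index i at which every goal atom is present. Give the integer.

F0 = init (10 atoms)
F1 = F0 ∪ {at(a,a), at(d,d), at(d,e), clear(b,d), clear(d,b), clear(d,d), clear(e,d), marked(a), marked(e), near(b,b)}  (20 atoms)
F2 = F1 ∪ {at(b,b), at(b,d), clear(b,b), linked(a), marked(b), marked(d), near(a,b), near(a,c), near(a,d), near(a,e), near(c,c), near(d,a), near(d,c), near(d,e), near(e,e)}  (35 atoms)
goal ⊆ F2  ⇒  h_max = 2

2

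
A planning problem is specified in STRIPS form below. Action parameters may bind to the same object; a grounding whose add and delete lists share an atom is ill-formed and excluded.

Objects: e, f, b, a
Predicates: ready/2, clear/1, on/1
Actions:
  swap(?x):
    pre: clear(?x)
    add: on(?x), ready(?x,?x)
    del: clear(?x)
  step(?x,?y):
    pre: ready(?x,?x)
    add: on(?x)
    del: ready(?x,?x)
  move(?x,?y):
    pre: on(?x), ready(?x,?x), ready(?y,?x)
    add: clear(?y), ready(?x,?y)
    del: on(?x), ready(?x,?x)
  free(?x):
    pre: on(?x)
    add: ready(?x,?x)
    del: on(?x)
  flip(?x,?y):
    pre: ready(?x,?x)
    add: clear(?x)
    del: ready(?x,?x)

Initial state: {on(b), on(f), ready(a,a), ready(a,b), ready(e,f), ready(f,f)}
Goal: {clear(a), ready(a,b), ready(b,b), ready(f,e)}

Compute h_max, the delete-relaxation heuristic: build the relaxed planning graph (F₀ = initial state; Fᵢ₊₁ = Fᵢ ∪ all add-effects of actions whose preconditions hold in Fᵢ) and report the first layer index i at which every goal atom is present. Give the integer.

1

F0 = init (6 atoms)
F1 = F0 ∪ {clear(a), clear(e), clear(f), on(a), ready(b,b), ready(f,e)}  (12 atoms)
goal ⊆ F1  ⇒  h_max = 1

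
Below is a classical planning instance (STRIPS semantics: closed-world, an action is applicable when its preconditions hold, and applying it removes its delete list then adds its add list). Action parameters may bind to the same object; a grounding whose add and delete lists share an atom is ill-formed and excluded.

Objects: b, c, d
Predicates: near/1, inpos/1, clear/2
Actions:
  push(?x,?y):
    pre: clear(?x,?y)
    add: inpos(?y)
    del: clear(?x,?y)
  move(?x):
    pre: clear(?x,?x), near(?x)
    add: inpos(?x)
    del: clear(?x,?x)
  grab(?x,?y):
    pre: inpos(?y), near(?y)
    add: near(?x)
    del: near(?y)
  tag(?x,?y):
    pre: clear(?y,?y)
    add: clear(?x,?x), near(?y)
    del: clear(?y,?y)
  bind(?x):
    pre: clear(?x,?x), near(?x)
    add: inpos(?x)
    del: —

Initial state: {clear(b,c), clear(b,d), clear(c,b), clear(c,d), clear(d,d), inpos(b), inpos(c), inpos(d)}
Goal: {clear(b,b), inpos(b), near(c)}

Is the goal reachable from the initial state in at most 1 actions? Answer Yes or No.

1. tag(b,d)  →  {clear(b,b), clear(b,c), clear(b,d), clear(c,b), clear(c,d), inpos(b), inpos(c), inpos(d), near(d)}
2. grab(c,d)  →  {clear(b,b), clear(b,c), clear(b,d), clear(c,b), clear(c,d), inpos(b), inpos(c), inpos(d), near(c)}
optimal plan length = 2; 2 > 1

No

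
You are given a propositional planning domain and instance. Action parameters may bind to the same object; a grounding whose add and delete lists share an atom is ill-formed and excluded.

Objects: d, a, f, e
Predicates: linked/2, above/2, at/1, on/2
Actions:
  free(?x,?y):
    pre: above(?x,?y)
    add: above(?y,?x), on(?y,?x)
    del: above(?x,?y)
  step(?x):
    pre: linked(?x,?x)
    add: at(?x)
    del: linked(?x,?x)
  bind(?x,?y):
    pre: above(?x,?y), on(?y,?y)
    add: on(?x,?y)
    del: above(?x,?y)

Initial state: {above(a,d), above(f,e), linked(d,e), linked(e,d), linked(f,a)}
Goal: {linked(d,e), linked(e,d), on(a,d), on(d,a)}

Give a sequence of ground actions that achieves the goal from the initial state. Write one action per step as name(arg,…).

1. free(a,d)  →  {above(d,a), above(f,e), linked(d,e), linked(e,d), linked(f,a), on(d,a)}
2. free(d,a)  →  {above(a,d), above(f,e), linked(d,e), linked(e,d), linked(f,a), on(a,d), on(d,a)}

free(a,d); free(d,a)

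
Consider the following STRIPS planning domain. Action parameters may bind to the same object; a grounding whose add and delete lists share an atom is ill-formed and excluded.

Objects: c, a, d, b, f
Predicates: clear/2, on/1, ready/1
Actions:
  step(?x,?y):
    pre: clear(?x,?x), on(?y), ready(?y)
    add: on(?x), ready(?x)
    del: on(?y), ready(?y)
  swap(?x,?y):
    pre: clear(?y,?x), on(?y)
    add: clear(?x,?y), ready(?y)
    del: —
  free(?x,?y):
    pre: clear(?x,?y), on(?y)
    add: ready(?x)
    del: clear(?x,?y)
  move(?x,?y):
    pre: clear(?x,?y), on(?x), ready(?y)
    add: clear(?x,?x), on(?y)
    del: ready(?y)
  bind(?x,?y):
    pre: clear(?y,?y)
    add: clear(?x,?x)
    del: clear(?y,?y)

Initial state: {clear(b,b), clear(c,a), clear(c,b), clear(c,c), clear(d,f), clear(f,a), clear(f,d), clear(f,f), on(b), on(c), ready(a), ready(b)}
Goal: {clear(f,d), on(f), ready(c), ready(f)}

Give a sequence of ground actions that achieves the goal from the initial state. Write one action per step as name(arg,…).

step(f,b); swap(c,c)

1. step(f,b)  →  {clear(b,b), clear(c,a), clear(c,b), clear(c,c), clear(d,f), clear(f,a), clear(f,d), clear(f,f), on(c), on(f), ready(a), ready(f)}
2. swap(c,c)  →  {clear(b,b), clear(c,a), clear(c,b), clear(c,c), clear(d,f), clear(f,a), clear(f,d), clear(f,f), on(c), on(f), ready(a), ready(c), ready(f)}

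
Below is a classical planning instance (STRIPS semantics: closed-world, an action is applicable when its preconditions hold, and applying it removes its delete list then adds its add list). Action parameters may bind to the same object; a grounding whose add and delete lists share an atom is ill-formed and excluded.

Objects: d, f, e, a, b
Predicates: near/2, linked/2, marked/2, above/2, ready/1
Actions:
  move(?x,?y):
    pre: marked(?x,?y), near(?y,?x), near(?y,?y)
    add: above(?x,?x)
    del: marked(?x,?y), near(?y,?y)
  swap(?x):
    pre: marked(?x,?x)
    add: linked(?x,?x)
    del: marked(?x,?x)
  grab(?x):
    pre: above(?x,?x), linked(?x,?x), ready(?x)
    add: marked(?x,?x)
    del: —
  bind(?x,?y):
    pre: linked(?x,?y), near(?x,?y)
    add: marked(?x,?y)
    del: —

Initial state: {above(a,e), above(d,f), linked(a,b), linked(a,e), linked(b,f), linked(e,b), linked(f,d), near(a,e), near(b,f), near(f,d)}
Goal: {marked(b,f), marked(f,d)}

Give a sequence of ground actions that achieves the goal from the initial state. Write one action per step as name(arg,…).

1. bind(f,d)  →  {above(a,e), above(d,f), linked(a,b), linked(a,e), linked(b,f), linked(e,b), linked(f,d), marked(f,d), near(a,e), near(b,f), near(f,d)}
2. bind(b,f)  →  {above(a,e), above(d,f), linked(a,b), linked(a,e), linked(b,f), linked(e,b), linked(f,d), marked(b,f), marked(f,d), near(a,e), near(b,f), near(f,d)}

bind(f,d); bind(b,f)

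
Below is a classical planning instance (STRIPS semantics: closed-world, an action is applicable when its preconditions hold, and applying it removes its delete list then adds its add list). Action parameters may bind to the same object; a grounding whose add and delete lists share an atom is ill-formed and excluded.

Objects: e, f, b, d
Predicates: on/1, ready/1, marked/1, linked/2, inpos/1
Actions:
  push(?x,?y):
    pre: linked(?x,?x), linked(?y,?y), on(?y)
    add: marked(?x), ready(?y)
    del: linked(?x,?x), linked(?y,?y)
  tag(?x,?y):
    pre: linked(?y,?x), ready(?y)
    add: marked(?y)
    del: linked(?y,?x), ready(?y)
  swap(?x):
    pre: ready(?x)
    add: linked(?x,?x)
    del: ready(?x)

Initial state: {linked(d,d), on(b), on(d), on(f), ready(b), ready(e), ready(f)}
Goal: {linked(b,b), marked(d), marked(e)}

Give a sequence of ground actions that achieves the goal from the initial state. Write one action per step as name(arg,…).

1. push(d,d)  →  {marked(d), on(b), on(d), on(f), ready(b), ready(d), ready(e), ready(f)}
2. swap(e)  →  {linked(e,e), marked(d), on(b), on(d), on(f), ready(b), ready(d), ready(f)}
3. swap(f)  →  {linked(e,e), linked(f,f), marked(d), on(b), on(d), on(f), ready(b), ready(d)}
4. push(e,f)  →  {marked(d), marked(e), on(b), on(d), on(f), ready(b), ready(d), ready(f)}
5. swap(b)  →  {linked(b,b), marked(d), marked(e), on(b), on(d), on(f), ready(d), ready(f)}

push(d,d); swap(e); swap(f); push(e,f); swap(b)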